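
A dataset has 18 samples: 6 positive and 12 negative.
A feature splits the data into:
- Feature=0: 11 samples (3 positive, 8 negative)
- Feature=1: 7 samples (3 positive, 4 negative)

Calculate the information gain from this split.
0.0185 bits

Information Gain = H(Y) - H(Y|Feature)

Before split:
P(positive) = 6/18 = 0.3333
H(Y) = 0.9183 bits

After split:
Feature=0: H = 0.8454 bits (weight = 11/18)
Feature=1: H = 0.9852 bits (weight = 7/18)
H(Y|Feature) = (11/18)×0.8454 + (7/18)×0.9852 = 0.8997 bits

Information Gain = 0.9183 - 0.8997 = 0.0185 bits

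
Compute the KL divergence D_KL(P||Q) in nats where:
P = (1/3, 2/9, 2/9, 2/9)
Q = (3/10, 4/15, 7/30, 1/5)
0.0072 nats

KL divergence: D_KL(P||Q) = Σ p(x) log(p(x)/q(x))

Computing term by term:
  x=0: 1/3 × log_e[(1/3)/(3/10)] = 1/3 × 0.1054 = 0.0351
  x=1: 2/9 × log_e[(2/9)/(4/15)] = 2/9 × -0.1823 = -0.0405
  x=2: 2/9 × log_e[(2/9)/(7/30)] = 2/9 × -0.0488 = -0.0108
  x=3: 2/9 × log_e[(2/9)/(1/5)] = 2/9 × 0.1054 = 0.0234

D_KL(P||Q) = 0.0072 nats

Note: KL divergence is always non-negative and equals 0 iff P = Q.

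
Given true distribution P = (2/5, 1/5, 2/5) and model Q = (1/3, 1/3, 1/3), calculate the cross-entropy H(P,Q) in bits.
1.5850 bits

Cross-entropy: H(P,Q) = -Σ p(x) log q(x)

Alternatively: H(P,Q) = H(P) + D_KL(P||Q)
H(P) = 1.5219 bits
D_KL(P||Q) = 0.0630 bits

H(P,Q) = 1.5219 + 0.0630 = 1.5850 bits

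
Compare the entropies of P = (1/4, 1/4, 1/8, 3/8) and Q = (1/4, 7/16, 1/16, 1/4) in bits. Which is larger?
P

Computing entropies in bits:
H(P) = 1.9056
H(Q) = 1.7718

Distribution P has higher entropy.

Intuition: The distribution closer to uniform (more spread out) has higher entropy.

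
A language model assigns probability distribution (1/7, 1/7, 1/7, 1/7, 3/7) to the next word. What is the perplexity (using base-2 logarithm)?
4.3714

Perplexity is 2^H (or exp(H) for natural log).

First, H = -Σ p log p = 2.1281 bits
Perplexity = 2^2.1281 = 4.3714

Interpretation: The model's uncertainty is equivalent to choosing uniformly among 4.4 options.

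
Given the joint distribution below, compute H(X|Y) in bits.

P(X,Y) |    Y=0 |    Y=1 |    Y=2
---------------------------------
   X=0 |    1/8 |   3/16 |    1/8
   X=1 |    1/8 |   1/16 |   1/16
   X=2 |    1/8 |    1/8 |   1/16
1.5165 bits

Using the chain rule: H(X|Y) = H(X,Y) - H(Y)

First, compute H(X,Y) = 3.0778 bits

Marginal P(Y) = (3/8, 3/8, 1/4)
H(Y) = 1.5613 bits

H(X|Y) = H(X,Y) - H(Y) = 3.0778 - 1.5613 = 1.5165 bits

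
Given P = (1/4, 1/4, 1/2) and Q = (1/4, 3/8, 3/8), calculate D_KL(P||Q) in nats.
0.0425 nats

KL divergence: D_KL(P||Q) = Σ p(x) log(p(x)/q(x))

Computing term by term:
  x=0: 1/4 × log_e[(1/4)/(1/4)] = 1/4 × 0.0000 = 0.0000
  x=1: 1/4 × log_e[(1/4)/(3/8)] = 1/4 × -0.4055 = -0.1014
  x=2: 1/2 × log_e[(1/2)/(3/8)] = 1/2 × 0.2877 = 0.1438

D_KL(P||Q) = 0.0425 nats

Note: KL divergence is always non-negative and equals 0 iff P = Q.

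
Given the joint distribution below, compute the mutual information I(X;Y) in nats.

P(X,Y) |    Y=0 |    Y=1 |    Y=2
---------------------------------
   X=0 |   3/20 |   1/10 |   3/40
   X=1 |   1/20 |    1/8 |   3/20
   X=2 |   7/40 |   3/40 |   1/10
0.0593 nats

Mutual information: I(X;Y) = H(X) + H(Y) - H(X,Y)

Marginals:
P(X) = (13/40, 13/40, 7/20), H(X) = 1.0980 nats
P(Y) = (3/8, 3/10, 13/40), H(Y) = 1.0943 nats

Joint entropy: H(X,Y) = 2.1329 nats

I(X;Y) = 1.0980 + 1.0943 - 2.1329 = 0.0593 nats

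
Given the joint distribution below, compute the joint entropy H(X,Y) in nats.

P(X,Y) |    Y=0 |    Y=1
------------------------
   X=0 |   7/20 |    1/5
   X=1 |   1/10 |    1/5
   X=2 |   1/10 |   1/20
1.6215 nats

Joint entropy is H(X,Y) = -Σ_{x,y} p(x,y) log p(x,y).

Summing over all non-zero entries:
H(X,Y) = -[7/20·log_e(7/20) + 1/5·log_e(1/5) + 1/10·log_e(1/10) + 1/5·log_e(1/5) + 1/10·log_e(1/10) + 1/20·log_e(1/20)]
H(X,Y) = 1.6215 nats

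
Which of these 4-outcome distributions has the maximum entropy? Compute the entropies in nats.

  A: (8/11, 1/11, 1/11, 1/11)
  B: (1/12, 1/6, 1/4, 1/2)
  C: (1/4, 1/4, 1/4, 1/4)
C

For a discrete distribution over n outcomes, entropy is maximized by the uniform distribution.

Computing entropies:
H(A) = 0.8856 nats
H(B) = 1.1988 nats
H(C) = 1.3863 nats

The uniform distribution (where all probabilities equal 1/4) achieves the maximum entropy of log_e(4) = 1.3863 nats.

Distribution C has the highest entropy.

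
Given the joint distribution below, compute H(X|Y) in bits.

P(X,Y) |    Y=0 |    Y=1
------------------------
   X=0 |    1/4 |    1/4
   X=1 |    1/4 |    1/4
1.0000 bits

Using the chain rule: H(X|Y) = H(X,Y) - H(Y)

First, compute H(X,Y) = 2.0000 bits

Marginal P(Y) = (1/2, 1/2)
H(Y) = 1.0000 bits

H(X|Y) = H(X,Y) - H(Y) = 2.0000 - 1.0000 = 1.0000 bits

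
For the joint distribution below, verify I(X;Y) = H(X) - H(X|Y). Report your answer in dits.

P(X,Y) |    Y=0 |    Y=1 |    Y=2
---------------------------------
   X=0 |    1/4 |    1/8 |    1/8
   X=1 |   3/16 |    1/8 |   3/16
I(X;Y) = 0.0047 dits

Mutual information has multiple equivalent forms:
- I(X;Y) = H(X) - H(X|Y)
- I(X;Y) = H(Y) - H(Y|X)
- I(X;Y) = H(X) + H(Y) - H(X,Y)

Computing all quantities:
H(X) = 0.3010, H(Y) = 0.4654, H(X,Y) = 0.7618
H(X|Y) = 0.2964, H(Y|X) = 0.4608

Verification:
H(X) - H(X|Y) = 0.3010 - 0.2964 = 0.0047
H(Y) - H(Y|X) = 0.4654 - 0.4608 = 0.0047
H(X) + H(Y) - H(X,Y) = 0.3010 + 0.4654 - 0.7618 = 0.0047

All forms give I(X;Y) = 0.0047 dits. ✓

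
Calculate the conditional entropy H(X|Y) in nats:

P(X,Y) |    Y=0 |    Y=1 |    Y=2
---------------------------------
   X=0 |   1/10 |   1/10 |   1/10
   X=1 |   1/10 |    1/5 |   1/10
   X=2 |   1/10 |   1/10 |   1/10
1.0751 nats

Using the chain rule: H(X|Y) = H(X,Y) - H(Y)

First, compute H(X,Y) = 2.1640 nats

Marginal P(Y) = (3/10, 2/5, 3/10)
H(Y) = 1.0889 nats

H(X|Y) = H(X,Y) - H(Y) = 2.1640 - 1.0889 = 1.0751 nats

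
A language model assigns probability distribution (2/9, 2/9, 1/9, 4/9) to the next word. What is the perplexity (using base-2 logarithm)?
3.5717

Perplexity is 2^H (or exp(H) for natural log).

First, H = -Σ p log p = 1.8366 bits
Perplexity = 2^1.8366 = 3.5717

Interpretation: The model's uncertainty is equivalent to choosing uniformly among 3.6 options.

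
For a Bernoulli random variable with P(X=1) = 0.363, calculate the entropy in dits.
0.2845 dits

The binary entropy function is:
H(p) = -p log(p) - (1-p) log(1-p)

H(0.363) = -0.363 × log_10(0.363) - 0.637 × log_10(0.637)
H(0.363) = 0.2845 dits

Note: Binary entropy is maximized at p=0.5 (H=1 bit) and minimized at p=0 or p=1 (H=0).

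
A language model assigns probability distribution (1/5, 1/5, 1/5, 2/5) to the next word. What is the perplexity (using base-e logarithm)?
3.7893

Perplexity is e^H (or exp(H) for natural log).

First, H = -Σ p log p = 1.3322 nats
Perplexity = e^1.3322 = 3.7893

Interpretation: The model's uncertainty is equivalent to choosing uniformly among 3.8 options.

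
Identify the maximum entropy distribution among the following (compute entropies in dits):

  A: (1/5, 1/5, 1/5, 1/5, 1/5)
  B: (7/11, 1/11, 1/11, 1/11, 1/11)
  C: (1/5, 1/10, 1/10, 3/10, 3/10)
A

For a discrete distribution over n outcomes, entropy is maximized by the uniform distribution.

Computing entropies:
H(A) = 0.6990 dits
H(B) = 0.5036 dits
H(C) = 0.6535 dits

The uniform distribution (where all probabilities equal 1/5) achieves the maximum entropy of log_10(5) = 0.6990 dits.

Distribution A has the highest entropy.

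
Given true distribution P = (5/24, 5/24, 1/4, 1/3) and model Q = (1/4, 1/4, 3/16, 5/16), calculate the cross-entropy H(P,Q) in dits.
0.6010 dits

Cross-entropy: H(P,Q) = -Σ p(x) log q(x)

Alternatively: H(P,Q) = H(P) + D_KL(P||Q)
H(P) = 0.5934 dits
D_KL(P||Q) = 0.0076 dits

H(P,Q) = 0.5934 + 0.0076 = 0.6010 dits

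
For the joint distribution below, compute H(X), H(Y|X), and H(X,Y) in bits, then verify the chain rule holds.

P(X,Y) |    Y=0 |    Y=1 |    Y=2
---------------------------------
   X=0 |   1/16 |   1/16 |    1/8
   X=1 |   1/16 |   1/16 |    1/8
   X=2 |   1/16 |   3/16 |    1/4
H(X,Y) = 2.9528, H(X) = 1.5000, H(Y|X) = 1.4528 (all in bits)

Chain rule: H(X,Y) = H(X) + H(Y|X)

Left side — joint entropy directly:
H(X,Y) = -Σ p(x,y) log p(x,y) = 2.9528 bits

Right side — compute H(Y|X) from the conditional distributions:
P(X) = (1/4, 1/4, 1/2), so H(X) = 1.5000 bits
H(Y|X) = Σ_x P(X=x) · H(Y|X=x):
  P(Y|X=0) = (1/4, 1/4, 1/2), H(Y|X=0) = 1.5000, weight P(X=0) = 1/4
  P(Y|X=1) = (1/4, 1/4, 1/2), H(Y|X=1) = 1.5000, weight P(X=1) = 1/4
  P(Y|X=2) = (1/8, 3/8, 1/2), H(Y|X=2) = 1.4056, weight P(X=2) = 1/2
H(Y|X) = 1.4528 bits

H(X) + H(Y|X) = 1.5000 + 1.4528 = 2.9528 bits

Both sides equal 2.9528 bits. ✓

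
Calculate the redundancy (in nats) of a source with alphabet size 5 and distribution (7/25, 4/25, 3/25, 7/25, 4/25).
0.0557 nats

Redundancy measures how far a source is from maximum entropy:
R = H_max - H(X)

Maximum entropy for 5 symbols: H_max = log_e(5) = 1.6094 nats
Actual entropy: H(X) = 1.5537 nats
Redundancy: R = 1.6094 - 1.5537 = 0.0557 nats

This redundancy represents potential for compression: the source could be compressed by 0.0557 nats per symbol.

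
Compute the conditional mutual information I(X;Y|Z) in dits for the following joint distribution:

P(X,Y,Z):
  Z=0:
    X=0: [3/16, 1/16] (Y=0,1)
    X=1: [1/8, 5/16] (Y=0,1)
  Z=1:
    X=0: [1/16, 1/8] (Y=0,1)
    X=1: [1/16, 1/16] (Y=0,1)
0.0329 dits

Conditional mutual information: I(X;Y|Z) = H(X|Z) + H(Y|Z) - H(X,Y|Z)

H(Z) = 0.2697
H(X,Z) = 0.5568 → H(X|Z) = 0.2871
H(Y,Z) = 0.5668 → H(Y|Z) = 0.2971
H(X,Y,Z) = 0.8210 → H(X,Y|Z) = 0.5512

I(X;Y|Z) = 0.2871 + 0.2971 - 0.5512 = 0.0329 dits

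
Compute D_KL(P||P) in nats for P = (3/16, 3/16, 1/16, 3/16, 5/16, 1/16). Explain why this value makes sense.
0.0000 nats

KL divergence satisfies the Gibbs inequality: D_KL(P||Q) ≥ 0 for all distributions P, Q.

D_KL(P||Q) = Σ p(x) log(p(x)/q(x))
Each term is p(x) × log_e(p(x)/p(x)) = p(x) × log_e(1) = 0, so the sum is 0.
D_KL(P||Q) = 0.0000 nats

When P = Q, the KL divergence is exactly 0, as there is no 'divergence' between identical distributions.

This non-negativity is a fundamental property: relative entropy cannot be negative because it measures how different Q is from P.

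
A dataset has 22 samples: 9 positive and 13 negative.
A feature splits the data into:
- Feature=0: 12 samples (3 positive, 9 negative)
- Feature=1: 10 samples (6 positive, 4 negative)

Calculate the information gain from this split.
0.0922 bits

Information Gain = H(Y) - H(Y|Feature)

Before split:
P(positive) = 9/22 = 0.4091
H(Y) = 0.9760 bits

After split:
Feature=0: H = 0.8113 bits (weight = 12/22)
Feature=1: H = 0.9710 bits (weight = 10/22)
H(Y|Feature) = (12/22)×0.8113 + (10/22)×0.9710 = 0.8839 bits

Information Gain = 0.9760 - 0.8839 = 0.0922 bits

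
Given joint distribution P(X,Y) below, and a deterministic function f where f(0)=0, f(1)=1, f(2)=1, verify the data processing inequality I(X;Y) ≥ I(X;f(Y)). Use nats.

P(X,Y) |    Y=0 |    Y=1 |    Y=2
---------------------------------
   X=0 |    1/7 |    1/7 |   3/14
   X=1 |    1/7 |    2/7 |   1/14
I(X;Y) = 0.0616, I(X;f(Y)) = 0.0000, inequality holds: 0.0616 ≥ 0.0000

Data Processing Inequality: For any Markov chain X → Y → Z, we have I(X;Y) ≥ I(X;Z).

Here Z = f(Y) is a deterministic function of Y, forming X → Y → Z.

Original I(X;Y) = 0.0616 nats

After applying f:
P(X,Z) where Z=f(Y):
- P(X,Z=0) = P(X,Y=0)
- P(X,Z=1) = P(X,Y=1) + P(X,Y=2)

I(X;Z) = I(X;f(Y)) = 0.0000 nats

Verification: 0.0616 ≥ 0.0000 ✓

Information cannot be created by processing; the function f can only lose information about X.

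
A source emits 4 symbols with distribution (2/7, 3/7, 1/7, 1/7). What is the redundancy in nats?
0.1093 nats

Redundancy measures how far a source is from maximum entropy:
R = H_max - H(X)

Maximum entropy for 4 symbols: H_max = log_e(4) = 1.3863 nats
Actual entropy: H(X) = 1.2770 nats
Redundancy: R = 1.3863 - 1.2770 = 0.1093 nats

This redundancy represents potential for compression: the source could be compressed by 0.1093 nats per symbol.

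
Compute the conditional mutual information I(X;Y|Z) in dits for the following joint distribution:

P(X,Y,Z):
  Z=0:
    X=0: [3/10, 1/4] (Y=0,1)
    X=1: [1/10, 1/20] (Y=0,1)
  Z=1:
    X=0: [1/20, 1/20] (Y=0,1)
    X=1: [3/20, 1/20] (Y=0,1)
0.0055 dits

Conditional mutual information: I(X;Y|Z) = H(X|Z) + H(Y|Z) - H(X,Y|Z)

H(Z) = 0.2653
H(X,Z) = 0.5062 → H(X|Z) = 0.2409
H(Y,Z) = 0.5558 → H(Y|Z) = 0.2905
H(X,Y,Z) = 0.7912 → H(X,Y|Z) = 0.5259

I(X;Y|Z) = 0.2409 + 0.2905 - 0.5259 = 0.0055 dits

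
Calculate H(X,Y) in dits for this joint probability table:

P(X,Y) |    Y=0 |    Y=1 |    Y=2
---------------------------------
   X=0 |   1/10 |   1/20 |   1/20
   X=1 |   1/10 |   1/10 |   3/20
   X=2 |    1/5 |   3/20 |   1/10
0.9171 dits

Joint entropy is H(X,Y) = -Σ_{x,y} p(x,y) log p(x,y).

Summing over all non-zero entries:
H(X,Y) = -[1/10·log_10(1/10) + 1/20·log_10(1/20) + 1/20·log_10(1/20) + 1/10·log_10(1/10) + 1/10·log_10(1/10) + 3/20·log_10(3/20) + 1/5·log_10(1/5) + 3/20·log_10(3/20) + 1/10·log_10(1/10)]
H(X,Y) = 0.9171 dits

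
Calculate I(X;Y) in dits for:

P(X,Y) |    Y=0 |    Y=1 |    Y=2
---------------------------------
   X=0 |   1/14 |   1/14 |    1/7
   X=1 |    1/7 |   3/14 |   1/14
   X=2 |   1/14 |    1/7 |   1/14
0.0223 dits

Mutual information: I(X;Y) = H(X) + H(Y) - H(X,Y)

Marginals:
P(X) = (2/7, 3/7, 2/7), H(X) = 0.4686 dits
P(Y) = (2/7, 3/7, 2/7), H(Y) = 0.4686 dits

Joint entropy: H(X,Y) = 0.9149 dits

I(X;Y) = 0.4686 + 0.4686 - 0.9149 = 0.0223 dits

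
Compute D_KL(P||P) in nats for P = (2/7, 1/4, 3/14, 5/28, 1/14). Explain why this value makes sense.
0.0000 nats

KL divergence satisfies the Gibbs inequality: D_KL(P||Q) ≥ 0 for all distributions P, Q.

D_KL(P||Q) = Σ p(x) log(p(x)/q(x))
Each term is p(x) × log_e(p(x)/p(x)) = p(x) × log_e(1) = 0, so the sum is 0.
D_KL(P||Q) = 0.0000 nats

When P = Q, the KL divergence is exactly 0, as there is no 'divergence' between identical distributions.

This non-negativity is a fundamental property: relative entropy cannot be negative because it measures how different Q is from P.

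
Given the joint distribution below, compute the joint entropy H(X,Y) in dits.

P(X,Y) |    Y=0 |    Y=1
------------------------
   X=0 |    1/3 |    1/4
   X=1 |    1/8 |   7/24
0.5785 dits

Joint entropy is H(X,Y) = -Σ_{x,y} p(x,y) log p(x,y).

Summing over all non-zero entries:
H(X,Y) = -[1/3·log_10(1/3) + 1/4·log_10(1/4) + 1/8·log_10(1/8) + 7/24·log_10(7/24)]
H(X,Y) = 0.5785 dits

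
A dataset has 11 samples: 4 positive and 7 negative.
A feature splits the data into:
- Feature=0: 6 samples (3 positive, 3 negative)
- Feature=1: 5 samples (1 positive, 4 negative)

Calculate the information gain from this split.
0.0721 bits

Information Gain = H(Y) - H(Y|Feature)

Before split:
P(positive) = 4/11 = 0.3636
H(Y) = 0.9457 bits

After split:
Feature=0: H = 1.0000 bits (weight = 6/11)
Feature=1: H = 0.7219 bits (weight = 5/11)
H(Y|Feature) = (6/11)×1.0000 + (5/11)×0.7219 = 0.8736 bits

Information Gain = 0.9457 - 0.8736 = 0.0721 bits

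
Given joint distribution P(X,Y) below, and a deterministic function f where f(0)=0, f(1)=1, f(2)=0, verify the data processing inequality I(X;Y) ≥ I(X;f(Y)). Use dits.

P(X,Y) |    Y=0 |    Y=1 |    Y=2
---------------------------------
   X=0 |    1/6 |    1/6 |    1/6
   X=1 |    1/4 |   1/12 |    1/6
I(X;Y) = 0.0098, I(X;f(Y)) = 0.0082, inequality holds: 0.0098 ≥ 0.0082

Data Processing Inequality: For any Markov chain X → Y → Z, we have I(X;Y) ≥ I(X;Z).

Here Z = f(Y) is a deterministic function of Y, forming X → Y → Z.

Original I(X;Y) = 0.0098 dits

After applying f:
P(X,Z) where Z=f(Y):
- P(X,Z=0) = P(X,Y=0) + P(X,Y=2)
- P(X,Z=1) = P(X,Y=1)

I(X;Z) = I(X;f(Y)) = 0.0082 dits

Verification: 0.0098 ≥ 0.0082 ✓

Information cannot be created by processing; the function f can only lose information about X.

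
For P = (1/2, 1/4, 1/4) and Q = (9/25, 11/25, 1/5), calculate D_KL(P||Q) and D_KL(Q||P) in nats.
D_KL(P||Q) = 0.0787, D_KL(Q||P) = 0.0858

KL divergence is not symmetric: D_KL(P||Q) ≠ D_KL(Q||P) in general.

D_KL(P||Q) = 0.0787 nats
D_KL(Q||P) = 0.0858 nats

No, they are not equal!

This asymmetry is why KL divergence is not a true distance metric.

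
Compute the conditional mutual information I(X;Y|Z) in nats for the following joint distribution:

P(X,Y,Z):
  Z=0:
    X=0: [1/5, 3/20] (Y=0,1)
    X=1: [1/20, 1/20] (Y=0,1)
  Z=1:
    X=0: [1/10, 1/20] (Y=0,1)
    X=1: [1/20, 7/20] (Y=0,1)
0.0769 nats

Conditional mutual information: I(X;Y|Z) = H(X|Z) + H(Y|Z) - H(X,Y|Z)

H(Z) = 0.6881
H(X,Z) = 1.2488 → H(X|Z) = 0.5606
H(Y,Z) = 1.3195 → H(Y|Z) = 0.6314
H(X,Y,Z) = 1.8033 → H(X,Y|Z) = 1.1152

I(X;Y|Z) = 0.5606 + 0.6314 - 1.1152 = 0.0769 nats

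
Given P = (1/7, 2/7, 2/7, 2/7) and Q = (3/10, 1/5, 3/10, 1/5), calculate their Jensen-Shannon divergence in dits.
0.0095 dits

Jensen-Shannon divergence is:
JSD(P||Q) = 0.5 × D_KL(P||M) + 0.5 × D_KL(Q||M)
where M = 0.5 × (P + Q) is the mixture distribution.

M = 0.5 × (1/7, 2/7, 2/7, 2/7) + 0.5 × (3/10, 1/5, 3/10, 1/5) = (0.221429, 0.242857, 0.292857, 0.242857)

D_KL(P||M) = 0.0101 dits
D_KL(Q||M) = 0.0090 dits

JSD(P||Q) = 0.5 × 0.0101 + 0.5 × 0.0090 = 0.0095 dits

Unlike KL divergence, JSD is symmetric and bounded: 0 ≤ JSD ≤ log(2).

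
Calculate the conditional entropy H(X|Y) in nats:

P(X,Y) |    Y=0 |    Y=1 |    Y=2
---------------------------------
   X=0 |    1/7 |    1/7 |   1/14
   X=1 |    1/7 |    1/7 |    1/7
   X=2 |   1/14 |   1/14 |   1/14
1.0506 nats

Using the chain rule: H(X|Y) = H(X,Y) - H(Y)

First, compute H(X,Y) = 2.1440 nats

Marginal P(Y) = (5/14, 5/14, 2/7)
H(Y) = 1.0934 nats

H(X|Y) = H(X,Y) - H(Y) = 2.1440 - 1.0934 = 1.0506 nats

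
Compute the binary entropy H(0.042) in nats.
0.1742 nats

The binary entropy function is:
H(p) = -p log(p) - (1-p) log(1-p)

H(0.042) = -0.042 × log_e(0.042) - 0.958 × log_e(0.958)
H(0.042) = 0.1742 nats

Note: Binary entropy is maximized at p=0.5 (H=1 bit) and minimized at p=0 or p=1 (H=0).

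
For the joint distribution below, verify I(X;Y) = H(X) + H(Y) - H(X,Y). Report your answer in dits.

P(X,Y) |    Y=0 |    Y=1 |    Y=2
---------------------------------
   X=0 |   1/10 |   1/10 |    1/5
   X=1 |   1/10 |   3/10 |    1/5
I(X;Y) = 0.0140 dits

Mutual information has multiple equivalent forms:
- I(X;Y) = H(X) - H(X|Y)
- I(X;Y) = H(Y) - H(Y|X)
- I(X;Y) = H(X) + H(Y) - H(X,Y)

Computing all quantities:
H(X) = 0.2923, H(Y) = 0.4581, H(X,Y) = 0.7365
H(X|Y) = 0.2783, H(Y|X) = 0.4442

Verification:
H(X) - H(X|Y) = 0.2923 - 0.2783 = 0.0140
H(Y) - H(Y|X) = 0.4581 - 0.4442 = 0.0140
H(X) + H(Y) - H(X,Y) = 0.2923 + 0.4581 - 0.7365 = 0.0140

All forms give I(X;Y) = 0.0140 dits. ✓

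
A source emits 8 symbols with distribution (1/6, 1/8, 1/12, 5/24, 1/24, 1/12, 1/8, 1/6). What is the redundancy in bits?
0.1283 bits

Redundancy measures how far a source is from maximum entropy:
R = H_max - H(X)

Maximum entropy for 8 symbols: H_max = log_2(8) = 3.0000 bits
Actual entropy: H(X) = 2.8717 bits
Redundancy: R = 3.0000 - 2.8717 = 0.1283 bits

This redundancy represents potential for compression: the source could be compressed by 0.1283 bits per symbol.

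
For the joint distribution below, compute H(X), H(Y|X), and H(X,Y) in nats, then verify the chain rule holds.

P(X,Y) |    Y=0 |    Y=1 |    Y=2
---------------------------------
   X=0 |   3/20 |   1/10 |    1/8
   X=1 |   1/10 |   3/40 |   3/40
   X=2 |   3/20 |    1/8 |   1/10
H(X,Y) = 2.1683, H(X) = 1.0822, H(Y|X) = 1.0861 (all in nats)

Chain rule: H(X,Y) = H(X) + H(Y|X)

Left side — joint entropy directly:
H(X,Y) = -Σ p(x,y) log p(x,y) = 2.1683 nats

Right side — compute H(Y|X) from the conditional distributions:
P(X) = (3/8, 1/4, 3/8), so H(X) = 1.0822 nats
H(Y|X) = Σ_x P(X=x) · H(Y|X=x):
  P(Y|X=0) = (2/5, 4/15, 1/3), H(Y|X=0) = 1.0852, weight P(X=0) = 3/8
  P(Y|X=1) = (2/5, 3/10, 3/10), H(Y|X=1) = 1.0889, weight P(X=1) = 1/4
  P(Y|X=2) = (2/5, 1/3, 4/15), H(Y|X=2) = 1.0852, weight P(X=2) = 3/8
H(Y|X) = 1.0861 nats

H(X) + H(Y|X) = 1.0822 + 1.0861 = 2.1683 nats

Both sides equal 2.1683 nats. ✓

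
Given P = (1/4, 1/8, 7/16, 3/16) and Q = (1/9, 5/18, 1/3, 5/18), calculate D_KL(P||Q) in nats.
0.1482 nats

KL divergence: D_KL(P||Q) = Σ p(x) log(p(x)/q(x))

Computing term by term:
  x=0: 1/4 × log_e[(1/4)/(1/9)] = 1/4 × 0.8109 = 0.2027
  x=1: 1/8 × log_e[(1/8)/(5/18)] = 1/8 × -0.7985 = -0.0998
  x=2: 7/16 × log_e[(7/16)/(1/3)] = 7/16 × 0.2719 = 0.1190
  x=3: 3/16 × log_e[(3/16)/(5/18)] = 3/16 × -0.3930 = -0.0737

D_KL(P||Q) = 0.1482 nats

Note: KL divergence is always non-negative and equals 0 iff P = Q.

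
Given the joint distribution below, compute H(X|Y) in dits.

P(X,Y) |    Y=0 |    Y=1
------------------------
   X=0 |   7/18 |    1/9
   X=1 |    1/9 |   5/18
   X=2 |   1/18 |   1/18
0.3672 dits

Using the chain rule: H(X|Y) = H(X,Y) - H(Y)

First, compute H(X,Y) = 0.6656 dits

Marginal P(Y) = (5/9, 4/9)
H(Y) = 0.2983 dits

H(X|Y) = H(X,Y) - H(Y) = 0.6656 - 0.2983 = 0.3672 dits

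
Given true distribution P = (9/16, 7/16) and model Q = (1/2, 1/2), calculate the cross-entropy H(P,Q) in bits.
1.0000 bits

Cross-entropy: H(P,Q) = -Σ p(x) log q(x)

Alternatively: H(P,Q) = H(P) + D_KL(P||Q)
H(P) = 0.9887 bits
D_KL(P||Q) = 0.0113 bits

H(P,Q) = 0.9887 + 0.0113 = 1.0000 bits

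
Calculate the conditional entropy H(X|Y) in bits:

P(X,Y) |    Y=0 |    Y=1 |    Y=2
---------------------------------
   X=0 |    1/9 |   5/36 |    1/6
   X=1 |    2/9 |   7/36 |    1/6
0.9661 bits

Using the chain rule: H(X|Y) = H(X,Y) - H(Y)

First, compute H(X,Y) = 2.5510 bits

Marginal P(Y) = (1/3, 1/3, 1/3)
H(Y) = 1.5850 bits

H(X|Y) = H(X,Y) - H(Y) = 2.5510 - 1.5850 = 0.9661 bits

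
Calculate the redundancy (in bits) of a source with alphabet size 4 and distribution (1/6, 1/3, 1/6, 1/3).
0.0817 bits

Redundancy measures how far a source is from maximum entropy:
R = H_max - H(X)

Maximum entropy for 4 symbols: H_max = log_2(4) = 2.0000 bits
Actual entropy: H(X) = 1.9183 bits
Redundancy: R = 2.0000 - 1.9183 = 0.0817 bits

This redundancy represents potential for compression: the source could be compressed by 0.0817 bits per symbol.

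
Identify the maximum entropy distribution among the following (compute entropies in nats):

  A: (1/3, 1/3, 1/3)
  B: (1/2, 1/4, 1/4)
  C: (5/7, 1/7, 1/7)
A

For a discrete distribution over n outcomes, entropy is maximized by the uniform distribution.

Computing entropies:
H(A) = 1.0986 nats
H(B) = 1.0397 nats
H(C) = 0.7963 nats

The uniform distribution (where all probabilities equal 1/3) achieves the maximum entropy of log_e(3) = 1.0986 nats.

Distribution A has the highest entropy.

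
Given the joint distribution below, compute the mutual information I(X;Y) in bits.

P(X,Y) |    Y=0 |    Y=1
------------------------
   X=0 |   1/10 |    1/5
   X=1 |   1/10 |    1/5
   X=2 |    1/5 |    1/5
0.0200 bits

Mutual information: I(X;Y) = H(X) + H(Y) - H(X,Y)

Marginals:
P(X) = (3/10, 3/10, 2/5), H(X) = 1.5710 bits
P(Y) = (2/5, 3/5), H(Y) = 0.9710 bits

Joint entropy: H(X,Y) = 2.5219 bits

I(X;Y) = 1.5710 + 0.9710 - 2.5219 = 0.0200 bits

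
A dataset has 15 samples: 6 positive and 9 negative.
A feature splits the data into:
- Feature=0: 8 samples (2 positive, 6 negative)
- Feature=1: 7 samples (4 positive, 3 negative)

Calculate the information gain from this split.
0.0785 bits

Information Gain = H(Y) - H(Y|Feature)

Before split:
P(positive) = 6/15 = 0.4000
H(Y) = 0.9710 bits

After split:
Feature=0: H = 0.8113 bits (weight = 8/15)
Feature=1: H = 0.9852 bits (weight = 7/15)
H(Y|Feature) = (8/15)×0.8113 + (7/15)×0.9852 = 0.8925 bits

Information Gain = 0.9710 - 0.8925 = 0.0785 bits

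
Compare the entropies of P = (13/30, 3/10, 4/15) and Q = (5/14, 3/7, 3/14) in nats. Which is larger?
P

Computing entropies in nats:
H(P) = 1.0760
H(Q) = 1.0609

Distribution P has higher entropy.

Intuition: The distribution closer to uniform (more spread out) has higher entropy.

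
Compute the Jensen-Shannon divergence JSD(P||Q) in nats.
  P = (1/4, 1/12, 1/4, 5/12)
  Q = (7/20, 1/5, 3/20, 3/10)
0.0276 nats

Jensen-Shannon divergence is:
JSD(P||Q) = 0.5 × D_KL(P||M) + 0.5 × D_KL(Q||M)
where M = 0.5 × (P + Q) is the mixture distribution.

M = 0.5 × (1/4, 1/12, 1/4, 5/12) + 0.5 × (7/20, 1/5, 3/20, 3/10) = (3/10, 0.141667, 1/5, 0.358333)

D_KL(P||M) = 0.0288 nats
D_KL(Q||M) = 0.0265 nats

JSD(P||Q) = 0.5 × 0.0288 + 0.5 × 0.0265 = 0.0276 nats

Unlike KL divergence, JSD is symmetric and bounded: 0 ≤ JSD ≤ log(2).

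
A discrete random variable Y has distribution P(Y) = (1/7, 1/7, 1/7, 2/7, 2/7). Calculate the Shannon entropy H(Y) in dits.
0.6731 dits

Shannon entropy is H(X) = -Σ p(x) log p(x).

For P = (1/7, 1/7, 1/7, 2/7, 2/7):
H = -1/7 × log_10(1/7) -1/7 × log_10(1/7) -1/7 × log_10(1/7) -2/7 × log_10(2/7) -2/7 × log_10(2/7)
H = 0.6731 dits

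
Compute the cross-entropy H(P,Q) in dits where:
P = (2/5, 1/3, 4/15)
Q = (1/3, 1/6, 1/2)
0.5305 dits

Cross-entropy: H(P,Q) = -Σ p(x) log q(x)

Alternatively: H(P,Q) = H(P) + D_KL(P||Q)
H(P) = 0.4713 dits
D_KL(P||Q) = 0.0592 dits

H(P,Q) = 0.4713 + 0.0592 = 0.5305 dits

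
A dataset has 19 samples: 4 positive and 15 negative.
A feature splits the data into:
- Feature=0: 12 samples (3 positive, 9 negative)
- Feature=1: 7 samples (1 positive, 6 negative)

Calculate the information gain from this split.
0.0121 bits

Information Gain = H(Y) - H(Y|Feature)

Before split:
P(positive) = 4/19 = 0.2105
H(Y) = 0.7425 bits

After split:
Feature=0: H = 0.8113 bits (weight = 12/19)
Feature=1: H = 0.5917 bits (weight = 7/19)
H(Y|Feature) = (12/19)×0.8113 + (7/19)×0.5917 = 0.7304 bits

Information Gain = 0.7425 - 0.7304 = 0.0121 bits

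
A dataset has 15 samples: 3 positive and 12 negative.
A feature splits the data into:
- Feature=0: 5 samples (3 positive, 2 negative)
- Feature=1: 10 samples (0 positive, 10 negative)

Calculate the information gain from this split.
0.3983 bits

Information Gain = H(Y) - H(Y|Feature)

Before split:
P(positive) = 3/15 = 0.2000
H(Y) = 0.7219 bits

After split:
Feature=0: H = 0.9710 bits (weight = 5/15)
Feature=1: H = 0.0000 bits (weight = 10/15)
H(Y|Feature) = (5/15)×0.9710 + (10/15)×0.0000 = 0.3237 bits

Information Gain = 0.7219 - 0.3237 = 0.3983 bits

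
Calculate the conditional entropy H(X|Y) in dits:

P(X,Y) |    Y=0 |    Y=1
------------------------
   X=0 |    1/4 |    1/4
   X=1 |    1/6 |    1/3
0.2948 dits

Using the chain rule: H(X|Y) = H(X,Y) - H(Y)

First, compute H(X,Y) = 0.5898 dits

Marginal P(Y) = (5/12, 7/12)
H(Y) = 0.2950 dits

H(X|Y) = H(X,Y) - H(Y) = 0.5898 - 0.2950 = 0.2948 dits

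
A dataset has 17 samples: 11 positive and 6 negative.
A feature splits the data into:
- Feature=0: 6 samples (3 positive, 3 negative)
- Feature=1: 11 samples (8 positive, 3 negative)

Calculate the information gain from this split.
0.0367 bits

Information Gain = H(Y) - H(Y|Feature)

Before split:
P(positive) = 11/17 = 0.6471
H(Y) = 0.9367 bits

After split:
Feature=0: H = 1.0000 bits (weight = 6/17)
Feature=1: H = 0.8454 bits (weight = 11/17)
H(Y|Feature) = (6/17)×1.0000 + (11/17)×0.8454 = 0.8999 bits

Information Gain = 0.9367 - 0.8999 = 0.0367 bits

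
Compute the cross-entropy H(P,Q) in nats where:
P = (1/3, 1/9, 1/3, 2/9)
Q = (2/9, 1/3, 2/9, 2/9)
1.4590 nats

Cross-entropy: H(P,Q) = -Σ p(x) log q(x)

Alternatively: H(P,Q) = H(P) + D_KL(P||Q)
H(P) = 1.3108 nats
D_KL(P||Q) = 0.1482 nats

H(P,Q) = 1.3108 + 0.1482 = 1.4590 nats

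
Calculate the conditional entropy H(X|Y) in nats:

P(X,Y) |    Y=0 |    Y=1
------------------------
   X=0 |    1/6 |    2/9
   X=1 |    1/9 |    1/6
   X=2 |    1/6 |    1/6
1.0859 nats

Using the chain rule: H(X|Y) = H(X,Y) - H(Y)

First, compute H(X,Y) = 1.7729 nats

Marginal P(Y) = (4/9, 5/9)
H(Y) = 0.6870 nats

H(X|Y) = H(X,Y) - H(Y) = 1.7729 - 0.6870 = 1.0859 nats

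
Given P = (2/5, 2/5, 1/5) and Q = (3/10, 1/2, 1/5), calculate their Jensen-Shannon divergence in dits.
0.0028 dits

Jensen-Shannon divergence is:
JSD(P||Q) = 0.5 × D_KL(P||M) + 0.5 × D_KL(Q||M)
where M = 0.5 × (P + Q) is the mixture distribution.

M = 0.5 × (2/5, 2/5, 1/5) + 0.5 × (3/10, 1/2, 1/5) = (7/20, 9/20, 1/5)

D_KL(P||M) = 0.0027 dits
D_KL(Q||M) = 0.0028 dits

JSD(P||Q) = 0.5 × 0.0027 + 0.5 × 0.0028 = 0.0028 dits

Unlike KL divergence, JSD is symmetric and bounded: 0 ≤ JSD ≤ log(2).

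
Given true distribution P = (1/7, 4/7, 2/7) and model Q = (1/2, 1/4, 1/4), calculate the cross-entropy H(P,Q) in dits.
0.5591 dits

Cross-entropy: H(P,Q) = -Σ p(x) log q(x)

Alternatively: H(P,Q) = H(P) + D_KL(P||Q)
H(P) = 0.4151 dits
D_KL(P||Q) = 0.1440 dits

H(P,Q) = 0.4151 + 0.1440 = 0.5591 dits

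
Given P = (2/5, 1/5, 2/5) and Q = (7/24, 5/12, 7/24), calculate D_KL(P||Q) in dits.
0.0460 dits

KL divergence: D_KL(P||Q) = Σ p(x) log(p(x)/q(x))

Computing term by term:
  x=0: 2/5 × log_10[(2/5)/(7/24)] = 2/5 × 0.1372 = 0.0549
  x=1: 1/5 × log_10[(1/5)/(5/12)] = 1/5 × -0.3188 = -0.0638
  x=2: 2/5 × log_10[(2/5)/(7/24)] = 2/5 × 0.1372 = 0.0549

D_KL(P||Q) = 0.0460 dits

Note: KL divergence is always non-negative and equals 0 iff P = Q.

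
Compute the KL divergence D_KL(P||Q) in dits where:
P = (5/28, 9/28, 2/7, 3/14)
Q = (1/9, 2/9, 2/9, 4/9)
0.0516 dits

KL divergence: D_KL(P||Q) = Σ p(x) log(p(x)/q(x))

Computing term by term:
  x=0: 5/28 × log_10[(5/28)/(1/9)] = 5/28 × 0.2061 = 0.0368
  x=1: 9/28 × log_10[(9/28)/(2/9)] = 9/28 × 0.1603 = 0.0515
  x=2: 2/7 × log_10[(2/7)/(2/9)] = 2/7 × 0.1091 = 0.0312
  x=3: 3/14 × log_10[(3/14)/(4/9)] = 3/14 × -0.3168 = -0.0679

D_KL(P||Q) = 0.0516 dits

Note: KL divergence is always non-negative and equals 0 iff P = Q.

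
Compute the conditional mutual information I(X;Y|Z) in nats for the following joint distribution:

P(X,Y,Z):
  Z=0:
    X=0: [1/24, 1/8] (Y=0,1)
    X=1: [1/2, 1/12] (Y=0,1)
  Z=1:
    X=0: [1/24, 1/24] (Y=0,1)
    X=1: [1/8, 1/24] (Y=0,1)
0.1178 nats

Conditional mutual information: I(X;Y|Z) = H(X|Z) + H(Y|Z) - H(X,Y|Z)

H(Z) = 0.5623
H(X,Z) = 1.1187 → H(X|Z) = 0.5564
H(Y,Z) = 1.1646 → H(Y|Z) = 0.6023
H(X,Y,Z) = 1.6032 → H(X,Y|Z) = 1.0409

I(X;Y|Z) = 0.5564 + 0.6023 - 1.0409 = 0.1178 nats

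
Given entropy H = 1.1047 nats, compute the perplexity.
3.0183

Perplexity is e^H (or exp(H) for natural log).

H = 1.1047 nats
Perplexity = e^1.1047 = 3.0183

Interpretation: The model's uncertainty is equivalent to choosing uniformly among 3.0 options.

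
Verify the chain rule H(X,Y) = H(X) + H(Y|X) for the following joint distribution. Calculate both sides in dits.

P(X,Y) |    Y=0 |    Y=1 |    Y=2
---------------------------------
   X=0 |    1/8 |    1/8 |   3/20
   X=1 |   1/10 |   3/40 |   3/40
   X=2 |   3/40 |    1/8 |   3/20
H(X,Y) = 0.9389, H(X) = 0.4693, H(Y|X) = 0.4697 (all in dits)

Chain rule: H(X,Y) = H(X) + H(Y|X)

Left side — joint entropy directly:
H(X,Y) = -Σ p(x,y) log p(x,y) = 0.9389 dits

Right side — compute H(Y|X) from the conditional distributions:
P(X) = (2/5, 1/4, 7/20), so H(X) = 0.4693 dits
H(Y|X) = Σ_x P(X=x) · H(Y|X=x):
  P(Y|X=0) = (5/16, 5/16, 3/8), H(Y|X=0) = 0.4755, weight P(X=0) = 2/5
  P(Y|X=1) = (2/5, 3/10, 3/10), H(Y|X=1) = 0.4729, weight P(X=1) = 1/4
  P(Y|X=2) = (3/14, 5/14, 3/7), H(Y|X=2) = 0.4608, weight P(X=2) = 7/20
H(Y|X) = 0.4697 dits

H(X) + H(Y|X) = 0.4693 + 0.4697 = 0.9389 dits

Both sides equal 0.9389 dits. ✓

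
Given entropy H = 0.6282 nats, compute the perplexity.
1.8742

Perplexity is e^H (or exp(H) for natural log).

H = 0.6282 nats
Perplexity = e^0.6282 = 1.8742

Interpretation: The model's uncertainty is equivalent to choosing uniformly among 1.9 options.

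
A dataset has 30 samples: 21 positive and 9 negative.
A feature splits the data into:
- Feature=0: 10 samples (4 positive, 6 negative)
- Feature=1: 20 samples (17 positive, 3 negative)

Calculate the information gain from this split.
0.1511 bits

Information Gain = H(Y) - H(Y|Feature)

Before split:
P(positive) = 21/30 = 0.7000
H(Y) = 0.8813 bits

After split:
Feature=0: H = 0.9710 bits (weight = 10/30)
Feature=1: H = 0.6098 bits (weight = 20/30)
H(Y|Feature) = (10/30)×0.9710 + (20/30)×0.6098 = 0.7302 bits

Information Gain = 0.8813 - 0.7302 = 0.1511 bits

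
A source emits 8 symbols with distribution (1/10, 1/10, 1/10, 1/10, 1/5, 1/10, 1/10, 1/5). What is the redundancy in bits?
0.0781 bits

Redundancy measures how far a source is from maximum entropy:
R = H_max - H(X)

Maximum entropy for 8 symbols: H_max = log_2(8) = 3.0000 bits
Actual entropy: H(X) = 2.9219 bits
Redundancy: R = 3.0000 - 2.9219 = 0.0781 bits

This redundancy represents potential for compression: the source could be compressed by 0.0781 bits per symbol.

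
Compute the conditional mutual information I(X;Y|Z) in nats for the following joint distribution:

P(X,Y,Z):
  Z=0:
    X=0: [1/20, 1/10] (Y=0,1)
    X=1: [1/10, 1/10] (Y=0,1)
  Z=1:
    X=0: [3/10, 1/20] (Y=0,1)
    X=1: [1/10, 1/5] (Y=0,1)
0.1035 nats

Conditional mutual information: I(X;Y|Z) = H(X|Z) + H(Y|Z) - H(X,Y|Z)

H(Z) = 0.6474
H(X,Z) = 1.3351 → H(X|Z) = 0.6876
H(Y,Z) = 1.3195 → H(Y|Z) = 0.6721
H(X,Y,Z) = 1.9037 → H(X,Y|Z) = 1.2562

I(X;Y|Z) = 0.6876 + 0.6721 - 1.2562 = 0.1035 nats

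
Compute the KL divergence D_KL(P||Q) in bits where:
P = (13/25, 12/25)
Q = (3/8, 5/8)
0.0624 bits

KL divergence: D_KL(P||Q) = Σ p(x) log(p(x)/q(x))

Computing term by term:
  x=0: 13/25 × log_2[(13/25)/(3/8)] = 13/25 × 0.4716 = 0.2452
  x=1: 12/25 × log_2[(12/25)/(5/8)] = 12/25 × -0.3808 = -0.1828

D_KL(P||Q) = 0.0624 bits

Note: KL divergence is always non-negative and equals 0 iff P = Q.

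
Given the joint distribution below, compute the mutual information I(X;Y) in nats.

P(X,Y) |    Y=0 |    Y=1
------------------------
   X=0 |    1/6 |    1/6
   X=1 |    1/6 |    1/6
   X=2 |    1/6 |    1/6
0.0000 nats

Mutual information: I(X;Y) = H(X) + H(Y) - H(X,Y)

Marginals:
P(X) = (1/3, 1/3, 1/3), H(X) = 1.0986 nats
P(Y) = (1/2, 1/2), H(Y) = 0.6931 nats

Joint entropy: H(X,Y) = 1.7918 nats

I(X;Y) = 1.0986 + 0.6931 - 1.7918 = 0.0000 nats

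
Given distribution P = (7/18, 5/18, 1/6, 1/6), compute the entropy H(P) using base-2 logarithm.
1.9049 bits

Shannon entropy is H(X) = -Σ p(x) log p(x).

For P = (7/18, 5/18, 1/6, 1/6):
H = -7/18 × log_2(7/18) -5/18 × log_2(5/18) -1/6 × log_2(1/6) -1/6 × log_2(1/6)
H = 1.9049 bits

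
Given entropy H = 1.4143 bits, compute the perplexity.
2.6653

Perplexity is 2^H (or exp(H) for natural log).

H = 1.4143 bits
Perplexity = 2^1.4143 = 2.6653

Interpretation: The model's uncertainty is equivalent to choosing uniformly among 2.7 options.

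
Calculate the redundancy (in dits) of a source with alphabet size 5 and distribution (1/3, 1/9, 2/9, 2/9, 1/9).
0.0376 dits

Redundancy measures how far a source is from maximum entropy:
R = H_max - H(X)

Maximum entropy for 5 symbols: H_max = log_10(5) = 0.6990 dits
Actual entropy: H(X) = 0.6614 dits
Redundancy: R = 0.6990 - 0.6614 = 0.0376 dits

This redundancy represents potential for compression: the source could be compressed by 0.0376 dits per symbol.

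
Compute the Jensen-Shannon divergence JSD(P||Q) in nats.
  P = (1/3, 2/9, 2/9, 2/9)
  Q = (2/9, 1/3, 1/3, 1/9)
0.0262 nats

Jensen-Shannon divergence is:
JSD(P||Q) = 0.5 × D_KL(P||M) + 0.5 × D_KL(Q||M)
where M = 0.5 × (P + Q) is the mixture distribution.

M = 0.5 × (1/3, 2/9, 2/9, 2/9) + 0.5 × (2/9, 1/3, 1/3, 1/9) = (5/18, 5/18, 5/18, 1/6)

D_KL(P||M) = 0.0255 nats
D_KL(Q||M) = 0.0269 nats

JSD(P||Q) = 0.5 × 0.0255 + 0.5 × 0.0269 = 0.0262 nats

Unlike KL divergence, JSD is symmetric and bounded: 0 ≤ JSD ≤ log(2).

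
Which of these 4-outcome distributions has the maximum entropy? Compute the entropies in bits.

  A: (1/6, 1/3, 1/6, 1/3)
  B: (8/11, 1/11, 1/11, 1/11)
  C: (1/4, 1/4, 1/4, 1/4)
C

For a discrete distribution over n outcomes, entropy is maximized by the uniform distribution.

Computing entropies:
H(A) = 1.9183 bits
H(B) = 1.2776 bits
H(C) = 2.0000 bits

The uniform distribution (where all probabilities equal 1/4) achieves the maximum entropy of log_2(4) = 2.0000 bits.

Distribution C has the highest entropy.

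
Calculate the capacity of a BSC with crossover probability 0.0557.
0.6899 bits

For a binary symmetric channel (BSC) with error probability p:
Capacity C = 1 - H(p) bits per symbol

where H(p) = -p log₂(p) - (1-p) log₂(1-p) is the binary entropy function.

H(0.0557) = 0.3101 bits
C = 1 - 0.3101 = 0.6899 bits per symbol

This means we can reliably transmit up to 0.6899 bits of information per channel use.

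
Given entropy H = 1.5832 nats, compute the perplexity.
4.8705

Perplexity is e^H (or exp(H) for natural log).

H = 1.5832 nats
Perplexity = e^1.5832 = 4.8705

Interpretation: The model's uncertainty is equivalent to choosing uniformly among 4.9 options.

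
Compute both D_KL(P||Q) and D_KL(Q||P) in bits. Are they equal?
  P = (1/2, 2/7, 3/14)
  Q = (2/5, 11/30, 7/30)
D_KL(P||Q) = 0.0318, D_KL(Q||P) = 0.0319

KL divergence is not symmetric: D_KL(P||Q) ≠ D_KL(Q||P) in general.

D_KL(P||Q) = 0.0318 bits
D_KL(Q||P) = 0.0319 bits

No, they are not equal!

This asymmetry is why KL divergence is not a true distance metric.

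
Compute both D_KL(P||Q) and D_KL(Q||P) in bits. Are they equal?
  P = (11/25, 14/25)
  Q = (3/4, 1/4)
D_KL(P||Q) = 0.3130, D_KL(Q||P) = 0.2862

KL divergence is not symmetric: D_KL(P||Q) ≠ D_KL(Q||P) in general.

D_KL(P||Q) = 0.3130 bits
D_KL(Q||P) = 0.2862 bits

No, they are not equal!

This asymmetry is why KL divergence is not a true distance metric.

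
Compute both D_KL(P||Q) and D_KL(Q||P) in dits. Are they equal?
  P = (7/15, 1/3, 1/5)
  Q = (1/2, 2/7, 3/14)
D_KL(P||Q) = 0.0023, D_KL(Q||P) = 0.0023

KL divergence is not symmetric: D_KL(P||Q) ≠ D_KL(Q||P) in general.

D_KL(P||Q) = 0.0023 dits
D_KL(Q||P) = 0.0023 dits

In this case they happen to be equal (to 4 decimal places).

This asymmetry is why KL divergence is not a true distance metric.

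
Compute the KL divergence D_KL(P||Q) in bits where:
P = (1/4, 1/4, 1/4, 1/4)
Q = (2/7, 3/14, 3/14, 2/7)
0.0149 bits

KL divergence: D_KL(P||Q) = Σ p(x) log(p(x)/q(x))

Computing term by term:
  x=0: 1/4 × log_2[(1/4)/(2/7)] = 1/4 × -0.1926 = -0.0482
  x=1: 1/4 × log_2[(1/4)/(3/14)] = 1/4 × 0.2224 = 0.0556
  x=2: 1/4 × log_2[(1/4)/(3/14)] = 1/4 × 0.2224 = 0.0556
  x=3: 1/4 × log_2[(1/4)/(2/7)] = 1/4 × -0.1926 = -0.0482

D_KL(P||Q) = 0.0149 bits

Note: KL divergence is always non-negative and equals 0 iff P = Q.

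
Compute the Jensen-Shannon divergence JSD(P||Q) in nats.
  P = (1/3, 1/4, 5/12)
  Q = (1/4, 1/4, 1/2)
0.0049 nats

Jensen-Shannon divergence is:
JSD(P||Q) = 0.5 × D_KL(P||M) + 0.5 × D_KL(Q||M)
where M = 0.5 × (P + Q) is the mixture distribution.

M = 0.5 × (1/3, 1/4, 5/12) + 0.5 × (1/4, 1/4, 1/2) = (7/24, 1/4, 11/24)

D_KL(P||M) = 0.0048 nats
D_KL(Q||M) = 0.0050 nats

JSD(P||Q) = 0.5 × 0.0048 + 0.5 × 0.0050 = 0.0049 nats

Unlike KL divergence, JSD is symmetric and bounded: 0 ≤ JSD ≤ log(2).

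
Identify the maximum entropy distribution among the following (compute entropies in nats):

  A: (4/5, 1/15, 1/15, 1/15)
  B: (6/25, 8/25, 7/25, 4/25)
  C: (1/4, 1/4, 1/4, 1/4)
C

For a discrete distribution over n outcomes, entropy is maximized by the uniform distribution.

Computing entropies:
H(A) = 0.7201 nats
H(B) = 1.3568 nats
H(C) = 1.3863 nats

The uniform distribution (where all probabilities equal 1/4) achieves the maximum entropy of log_e(4) = 1.3863 nats.

Distribution C has the highest entropy.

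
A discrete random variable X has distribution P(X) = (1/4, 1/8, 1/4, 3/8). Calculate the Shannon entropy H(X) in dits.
0.5737 dits

Shannon entropy is H(X) = -Σ p(x) log p(x).

For P = (1/4, 1/8, 1/4, 3/8):
H = -1/4 × log_10(1/4) -1/8 × log_10(1/8) -1/4 × log_10(1/4) -3/8 × log_10(3/8)
H = 0.5737 dits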